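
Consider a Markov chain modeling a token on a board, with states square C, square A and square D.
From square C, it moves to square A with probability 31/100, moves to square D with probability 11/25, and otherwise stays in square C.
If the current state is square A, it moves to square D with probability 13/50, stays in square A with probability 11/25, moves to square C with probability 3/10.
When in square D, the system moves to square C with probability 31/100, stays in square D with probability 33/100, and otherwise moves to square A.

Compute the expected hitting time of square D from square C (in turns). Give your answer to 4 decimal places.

2.6606

Let t(s) be the expected number of turns to first reach square D from state s, with t(square D) = 0. Conditioning on the first turn:
t(square C) = 1 + 0.25·t(square C) + 0.31·t(square A)
t(square A) = 1 + 0.3·t(square C) + 0.44·t(square A)
Solving: t(square C) = 2.6606, t(square A) = 3.2110.
Expected turns from square C to square D: 2.6606.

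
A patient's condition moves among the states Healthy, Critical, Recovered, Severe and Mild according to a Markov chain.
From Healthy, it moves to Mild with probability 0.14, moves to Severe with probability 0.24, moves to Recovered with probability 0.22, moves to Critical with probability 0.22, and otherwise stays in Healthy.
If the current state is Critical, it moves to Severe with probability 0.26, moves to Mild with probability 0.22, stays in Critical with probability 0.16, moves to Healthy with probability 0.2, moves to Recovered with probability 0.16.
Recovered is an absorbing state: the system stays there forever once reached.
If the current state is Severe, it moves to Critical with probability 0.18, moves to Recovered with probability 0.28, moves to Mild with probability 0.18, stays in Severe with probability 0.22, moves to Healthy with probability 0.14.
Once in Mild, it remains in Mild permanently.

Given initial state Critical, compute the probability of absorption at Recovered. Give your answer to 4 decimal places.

0.5061

Let h(s) be the probability of absorption at Recovered starting from transient state s. Then h(Recovered) = 1 and h(Mild) = 0. By first-step analysis:
h(Healthy) = 0.18·h(Healthy) + 0.22·h(Critical) + 0.22·1 + 0.24·h(Severe) + 0.14·0
h(Critical) = 0.2·h(Healthy) + 0.16·h(Critical) + 0.16·1 + 0.26·h(Severe) + 0.22·0
h(Severe) = 0.14·h(Healthy) + 0.18·h(Critical) + 0.28·1 + 0.22·h(Severe) + 0.18·0
Solving: h(Healthy) = 0.5735, h(Critical) = 0.5061, h(Severe) = 0.5787.
Starting from Critical, the probability is 0.5061.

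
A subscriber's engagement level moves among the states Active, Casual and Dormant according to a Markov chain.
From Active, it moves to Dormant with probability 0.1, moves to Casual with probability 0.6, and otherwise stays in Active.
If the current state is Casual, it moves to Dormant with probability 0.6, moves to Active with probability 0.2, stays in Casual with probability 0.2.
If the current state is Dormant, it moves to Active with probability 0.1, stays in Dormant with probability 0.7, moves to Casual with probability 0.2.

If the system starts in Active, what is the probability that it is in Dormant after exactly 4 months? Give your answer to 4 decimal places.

0.5656

Propagate the distribution vector 4 months from Active.
After 0 months: (1.0000, 0.0000, 0.0000)
After 1 month: (0.3000, 0.6000, 0.1000)
After 2 months: (0.2200, 0.3200, 0.4600)
After 3 months: (0.1760, 0.2880, 0.5360)
After 4 months: (0.1640, 0.2704, 0.5656)
P(in Dormant after 4 months) = 0.5656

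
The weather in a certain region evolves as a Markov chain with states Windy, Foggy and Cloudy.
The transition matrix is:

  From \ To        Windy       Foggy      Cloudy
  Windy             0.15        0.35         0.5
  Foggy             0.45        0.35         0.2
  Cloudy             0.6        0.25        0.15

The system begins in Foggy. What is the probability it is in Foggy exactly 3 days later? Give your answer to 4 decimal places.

Propagate the distribution vector 3 days from Foggy.
After 0 days: (0.0000, 1.0000, 0.0000)
After 1 day: (0.4500, 0.3500, 0.2000)
After 2 days: (0.3450, 0.3300, 0.3250)
After 3 days: (0.3953, 0.3175, 0.2873)
P(in Foggy after 3 days) = 0.3175

0.3175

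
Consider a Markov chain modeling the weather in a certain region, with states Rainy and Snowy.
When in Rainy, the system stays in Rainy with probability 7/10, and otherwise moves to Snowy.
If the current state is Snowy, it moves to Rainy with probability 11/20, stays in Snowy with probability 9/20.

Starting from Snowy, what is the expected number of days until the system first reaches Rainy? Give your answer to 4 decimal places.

Let t(s) be the expected number of days to first reach Rainy from state s, with t(Rainy) = 0. Conditioning on the first day:
t(Snowy) = 1 + 0.45·t(Snowy)
Solving: t(Snowy) = 1.8182.
Expected days from Snowy to Rainy: 1.8182.

1.8182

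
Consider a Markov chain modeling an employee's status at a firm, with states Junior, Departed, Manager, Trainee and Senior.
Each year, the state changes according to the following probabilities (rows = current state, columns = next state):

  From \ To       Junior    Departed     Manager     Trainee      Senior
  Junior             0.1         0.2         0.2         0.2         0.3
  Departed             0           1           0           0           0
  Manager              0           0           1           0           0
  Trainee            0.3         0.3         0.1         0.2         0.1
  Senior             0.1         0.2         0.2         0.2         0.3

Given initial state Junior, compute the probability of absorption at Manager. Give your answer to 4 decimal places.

Let h(s) be the probability of absorption at Manager starting from transient state s. Then h(Manager) = 1 and h(Departed) = 0. By first-step analysis:
h(Junior) = 0.1·h(Junior) + 0.2·0 + 0.2·1 + 0.2·h(Trainee) + 0.3·h(Senior)
h(Trainee) = 0.3·h(Junior) + 0.3·0 + 0.1·1 + 0.2·h(Trainee) + 0.1·h(Senior)
h(Senior) = 0.1·h(Junior) + 0.2·0 + 0.2·1 + 0.2·h(Trainee) + 0.3·h(Senior)
Solving: h(Junior) = 0.4500, h(Trainee) = 0.3500, h(Senior) = 0.4500.
Starting from Junior, the probability is 0.4500.

0.4500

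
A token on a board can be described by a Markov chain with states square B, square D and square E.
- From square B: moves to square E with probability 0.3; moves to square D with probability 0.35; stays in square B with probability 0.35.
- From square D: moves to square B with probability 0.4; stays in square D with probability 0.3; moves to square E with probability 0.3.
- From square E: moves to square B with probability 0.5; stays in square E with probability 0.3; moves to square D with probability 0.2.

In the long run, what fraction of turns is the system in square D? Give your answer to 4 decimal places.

0.2905

Let the stationary distribution be π with π = πP and π_1 + π_2 + π_3 = 1.
π_1 = 0.35·π_1 + 0.4·π_2 + 0.5·π_3
π_2 = 0.35·π_1 + 0.3·π_2 + 0.2·π_3
Solving with the normalization constraint gives π = (0.4095, 0.2905, 0.3000).
So the stationary probability of square D is 0.2905.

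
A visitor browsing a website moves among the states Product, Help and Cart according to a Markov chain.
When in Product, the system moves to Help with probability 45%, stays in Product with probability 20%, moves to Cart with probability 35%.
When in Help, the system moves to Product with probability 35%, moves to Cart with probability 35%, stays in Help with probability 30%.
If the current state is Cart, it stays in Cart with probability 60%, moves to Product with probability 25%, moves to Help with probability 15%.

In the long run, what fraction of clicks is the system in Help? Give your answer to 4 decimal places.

Let the stationary distribution be π with π = πP and π_1 + π_2 + π_3 = 1.
π_1 = 0.2·π_1 + 0.35·π_2 + 0.25·π_3
π_2 = 0.45·π_1 + 0.3·π_2 + 0.15·π_3
Solving with the normalization constraint gives π = (0.2638, 0.2696, 0.4667).
So the stationary probability of Help is 0.2696.

0.2696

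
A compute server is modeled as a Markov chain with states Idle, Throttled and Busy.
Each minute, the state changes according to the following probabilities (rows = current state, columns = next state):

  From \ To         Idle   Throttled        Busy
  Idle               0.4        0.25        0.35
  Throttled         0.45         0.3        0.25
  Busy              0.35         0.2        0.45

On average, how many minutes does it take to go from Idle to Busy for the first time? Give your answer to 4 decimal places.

3.0894

Let t(s) be the expected number of minutes to first reach Busy from state s, with t(Busy) = 0. Conditioning on the first minute:
t(Idle) = 1 + 0.4·t(Idle) + 0.25·t(Throttled)
t(Throttled) = 1 + 0.45·t(Idle) + 0.3·t(Throttled)
Solving: t(Idle) = 3.0894, t(Throttled) = 3.4146.
Expected minutes from Idle to Busy: 3.0894.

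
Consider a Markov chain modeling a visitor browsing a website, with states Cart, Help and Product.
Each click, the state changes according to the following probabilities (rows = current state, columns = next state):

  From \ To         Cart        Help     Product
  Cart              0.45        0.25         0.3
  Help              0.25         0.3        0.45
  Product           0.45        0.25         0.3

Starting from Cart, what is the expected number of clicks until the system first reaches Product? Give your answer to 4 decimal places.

Let t(s) be the expected number of clicks to first reach Product from state s, with t(Product) = 0. Conditioning on the first click:
t(Cart) = 1 + 0.45·t(Cart) + 0.25·t(Help)
t(Help) = 1 + 0.25·t(Cart) + 0.3·t(Help)
Solving: t(Cart) = 2.9457, t(Help) = 2.4806.
Expected clicks from Cart to Product: 2.9457.

2.9457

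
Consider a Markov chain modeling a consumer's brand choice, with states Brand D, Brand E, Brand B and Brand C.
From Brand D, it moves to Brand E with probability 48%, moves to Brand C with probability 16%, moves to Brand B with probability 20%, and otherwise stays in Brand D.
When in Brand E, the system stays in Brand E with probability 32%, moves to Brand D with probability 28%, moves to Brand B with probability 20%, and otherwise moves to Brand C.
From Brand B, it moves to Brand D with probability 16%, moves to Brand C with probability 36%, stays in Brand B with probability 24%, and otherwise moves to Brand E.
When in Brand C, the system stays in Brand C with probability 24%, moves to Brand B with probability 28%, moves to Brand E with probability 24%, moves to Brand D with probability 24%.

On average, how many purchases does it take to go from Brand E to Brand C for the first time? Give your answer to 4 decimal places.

4.4598

Let t(s) be the expected number of purchases to first reach Brand C from state s, with t(Brand C) = 0. Conditioning on the first purchase:
t(Brand D) = 1 + 0.16·t(Brand D) + 0.48·t(Brand E) + 0.2·t(Brand B)
t(Brand E) = 1 + 0.28·t(Brand D) + 0.32·t(Brand E) + 0.2·t(Brand B)
t(Brand B) = 1 + 0.16·t(Brand D) + 0.24·t(Brand E) + 0.24·t(Brand B)
Solving: t(Brand D) = 4.6191, t(Brand E) = 4.4598, t(Brand B) = 3.6966.
Expected purchases from Brand E to Brand C: 4.4598.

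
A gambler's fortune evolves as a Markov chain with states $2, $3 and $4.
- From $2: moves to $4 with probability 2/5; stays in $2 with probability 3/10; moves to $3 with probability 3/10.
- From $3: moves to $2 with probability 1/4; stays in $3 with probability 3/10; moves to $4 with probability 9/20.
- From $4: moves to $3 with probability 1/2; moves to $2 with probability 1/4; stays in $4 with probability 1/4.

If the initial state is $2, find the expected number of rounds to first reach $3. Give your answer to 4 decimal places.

2.7059

Let t(s) be the expected number of rounds to first reach $3 from state s, with t($3) = 0. Conditioning on the first round:
t($2) = 1 + 0.3·t($2) + 0.4·t($4)
t($4) = 1 + 0.25·t($2) + 0.25·t($4)
Solving: t($2) = 2.7059, t($4) = 2.2353.
Expected rounds from $2 to $3: 2.7059.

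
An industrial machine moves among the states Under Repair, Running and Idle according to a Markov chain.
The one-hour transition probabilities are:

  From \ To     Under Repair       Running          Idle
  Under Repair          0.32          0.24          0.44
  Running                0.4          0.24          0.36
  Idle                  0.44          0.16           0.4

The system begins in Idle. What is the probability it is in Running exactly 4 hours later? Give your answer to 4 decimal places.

Propagate the distribution vector 4 hours from Idle.
After 0 hours: (0.0000, 0.0000, 1.0000)
After 1 hour: (0.4400, 0.1600, 0.4000)
After 2 hours: (0.3808, 0.2080, 0.4112)
After 3 hours: (0.3860, 0.2071, 0.4069)
After 4 hours: (0.3854, 0.2074, 0.4072)
P(in Running after 4 hours) = 0.2074

0.2074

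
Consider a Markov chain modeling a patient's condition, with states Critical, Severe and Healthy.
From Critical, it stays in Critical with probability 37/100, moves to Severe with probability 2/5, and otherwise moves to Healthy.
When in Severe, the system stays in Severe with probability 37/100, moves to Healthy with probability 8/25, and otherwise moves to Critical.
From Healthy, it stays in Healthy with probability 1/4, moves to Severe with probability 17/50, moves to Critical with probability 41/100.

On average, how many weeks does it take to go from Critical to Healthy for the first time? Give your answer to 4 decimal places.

3.7743

Let t(s) be the expected number of weeks to first reach Healthy from state s, with t(Healthy) = 0. Conditioning on the first week:
t(Critical) = 1 + 0.37·t(Critical) + 0.4·t(Severe)
t(Severe) = 1 + 0.31·t(Critical) + 0.37·t(Severe)
Solving: t(Critical) = 3.7743, t(Severe) = 3.4445.
Expected weeks from Critical to Healthy: 3.7743.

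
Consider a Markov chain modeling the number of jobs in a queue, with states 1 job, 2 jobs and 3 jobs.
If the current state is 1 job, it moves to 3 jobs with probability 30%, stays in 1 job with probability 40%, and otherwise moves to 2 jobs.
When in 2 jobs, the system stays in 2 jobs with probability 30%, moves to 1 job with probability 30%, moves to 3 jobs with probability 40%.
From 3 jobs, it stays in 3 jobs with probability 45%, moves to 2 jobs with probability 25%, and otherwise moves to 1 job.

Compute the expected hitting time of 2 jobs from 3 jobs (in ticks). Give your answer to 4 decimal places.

3.7500

Let t(s) be the expected number of ticks to first reach 2 jobs from state s, with t(2 jobs) = 0. Conditioning on the first tick:
t(1 job) = 1 + 0.4·t(1 job) + 0.3·t(3 jobs)
t(3 jobs) = 1 + 0.3·t(1 job) + 0.45·t(3 jobs)
Solving: t(1 job) = 3.5417, t(3 jobs) = 3.7500.
Expected ticks from 3 jobs to 2 jobs: 3.7500.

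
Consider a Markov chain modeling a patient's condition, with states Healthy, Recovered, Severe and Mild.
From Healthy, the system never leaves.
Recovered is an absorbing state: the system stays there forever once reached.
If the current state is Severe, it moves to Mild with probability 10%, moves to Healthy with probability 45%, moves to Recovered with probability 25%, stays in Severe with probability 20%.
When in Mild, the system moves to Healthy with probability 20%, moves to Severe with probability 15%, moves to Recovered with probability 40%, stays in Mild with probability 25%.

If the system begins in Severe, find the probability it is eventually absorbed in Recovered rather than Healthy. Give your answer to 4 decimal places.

Let h(s) be the probability of absorption at Recovered starting from transient state s. Then h(Recovered) = 1 and h(Healthy) = 0. By first-step analysis:
h(Severe) = 0.45·0 + 0.25·1 + 0.2·h(Severe) + 0.1·h(Mild)
h(Mild) = 0.2·0 + 0.4·1 + 0.15·h(Severe) + 0.25·h(Mild)
Solving: h(Severe) = 0.3889, h(Mild) = 0.6111.
Starting from Severe, the probability is 0.3889.

0.3889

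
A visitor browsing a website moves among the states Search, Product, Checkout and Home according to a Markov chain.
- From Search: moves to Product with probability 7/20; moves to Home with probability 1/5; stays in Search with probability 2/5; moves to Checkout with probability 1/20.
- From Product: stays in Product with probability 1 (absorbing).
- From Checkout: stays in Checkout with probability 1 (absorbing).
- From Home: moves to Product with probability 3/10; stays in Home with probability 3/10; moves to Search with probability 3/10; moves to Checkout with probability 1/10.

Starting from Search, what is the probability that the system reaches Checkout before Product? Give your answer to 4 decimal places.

Let h(s) be the probability of absorption at Checkout starting from transient state s. Then h(Checkout) = 1 and h(Product) = 0. By first-step analysis:
h(Search) = 0.4·h(Search) + 0.35·0 + 0.05·1 + 0.2·h(Home)
h(Home) = 0.3·h(Search) + 0.3·0 + 0.1·1 + 0.3·h(Home)
Solving: h(Search) = 0.1528, h(Home) = 0.2083.
Starting from Search, the probability is 0.1528.

0.1528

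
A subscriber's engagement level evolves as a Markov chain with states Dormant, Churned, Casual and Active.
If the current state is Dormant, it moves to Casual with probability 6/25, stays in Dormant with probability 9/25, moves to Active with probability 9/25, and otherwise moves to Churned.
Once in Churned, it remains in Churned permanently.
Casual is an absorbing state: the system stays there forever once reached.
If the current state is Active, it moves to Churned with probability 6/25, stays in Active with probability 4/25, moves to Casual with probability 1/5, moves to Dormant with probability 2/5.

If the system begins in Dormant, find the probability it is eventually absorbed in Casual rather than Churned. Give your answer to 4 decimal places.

0.6951

Let h(s) be the probability of absorption at Casual starting from transient state s. Then h(Casual) = 1 and h(Churned) = 0. By first-step analysis:
h(Dormant) = 0.36·h(Dormant) + 0.04·0 + 0.24·1 + 0.36·h(Active)
h(Active) = 0.4·h(Dormant) + 0.24·0 + 0.2·1 + 0.16·h(Active)
Solving: h(Dormant) = 0.6951, h(Active) = 0.5691.
Starting from Dormant, the probability is 0.6951.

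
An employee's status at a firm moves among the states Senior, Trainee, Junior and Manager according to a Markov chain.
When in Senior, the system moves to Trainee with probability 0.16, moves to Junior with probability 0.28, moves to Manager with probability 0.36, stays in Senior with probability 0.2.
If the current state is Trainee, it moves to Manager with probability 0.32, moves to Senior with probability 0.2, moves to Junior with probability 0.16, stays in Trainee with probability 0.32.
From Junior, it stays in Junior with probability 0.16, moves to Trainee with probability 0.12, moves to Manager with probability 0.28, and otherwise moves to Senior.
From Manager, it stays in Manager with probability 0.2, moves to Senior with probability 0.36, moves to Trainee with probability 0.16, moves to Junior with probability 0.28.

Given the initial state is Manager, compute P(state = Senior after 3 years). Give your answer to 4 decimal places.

0.3024

Propagate the distribution vector 3 years from Manager.
After 0 years: (0.0000, 0.0000, 0.0000, 1.0000)
After 1 year: (0.3600, 0.1600, 0.2800, 0.2000)
After 2 years: (0.2992, 0.1744, 0.2272, 0.2992)
After 3 years: (0.3024, 0.1788, 0.2318, 0.2870)
P(in Senior after 3 years) = 0.3024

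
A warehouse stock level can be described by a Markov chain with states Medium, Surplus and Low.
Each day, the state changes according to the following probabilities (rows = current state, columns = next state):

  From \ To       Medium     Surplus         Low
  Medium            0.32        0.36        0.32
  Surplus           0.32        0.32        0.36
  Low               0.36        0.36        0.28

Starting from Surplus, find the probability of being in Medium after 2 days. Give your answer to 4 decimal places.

0.3344

Sum over the intermediate state after 1 day:
P = P(Surplus→Medium)·P(Medium→Medium) + P(Surplus→Surplus)·P(Surplus→Medium) + P(Surplus→Low)·P(Low→Medium)
  = 0.32×0.32 + 0.32×0.32 + 0.36×0.36
  = 0.1024 + 0.1024 + 0.1296 = 0.3344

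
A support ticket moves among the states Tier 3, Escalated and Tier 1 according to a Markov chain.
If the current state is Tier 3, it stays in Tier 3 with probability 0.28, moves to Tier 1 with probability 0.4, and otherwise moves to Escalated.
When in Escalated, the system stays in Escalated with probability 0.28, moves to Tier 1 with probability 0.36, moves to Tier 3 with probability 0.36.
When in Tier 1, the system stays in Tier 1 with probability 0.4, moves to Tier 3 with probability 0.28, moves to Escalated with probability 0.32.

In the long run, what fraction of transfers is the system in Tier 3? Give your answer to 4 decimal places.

0.3046

Let the stationary distribution be π with π = πP and π_1 + π_2 + π_3 = 1.
π_1 = 0.28·π_1 + 0.36·π_2 + 0.28·π_3
π_2 = 0.32·π_1 + 0.28·π_2 + 0.32·π_3
Solving with the normalization constraint gives π = (0.3046, 0.3077, 0.3877).
So the stationary probability of Tier 3 is 0.3046.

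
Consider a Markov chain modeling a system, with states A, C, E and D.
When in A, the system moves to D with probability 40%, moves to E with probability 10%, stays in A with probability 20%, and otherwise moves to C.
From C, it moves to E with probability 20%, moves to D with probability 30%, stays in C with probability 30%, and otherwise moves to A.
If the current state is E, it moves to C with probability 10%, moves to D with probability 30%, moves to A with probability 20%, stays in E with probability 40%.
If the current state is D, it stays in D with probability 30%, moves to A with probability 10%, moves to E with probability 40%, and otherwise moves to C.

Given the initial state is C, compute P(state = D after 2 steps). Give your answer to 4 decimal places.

Propagate the distribution vector 2 steps from C.
After 0 steps: (0.0000, 1.0000, 0.0000, 0.0000)
After 1 step: (0.2000, 0.3000, 0.2000, 0.3000)
After 2 steps: (0.1700, 0.2300, 0.2800, 0.3200)
P(in D after 2 steps) = 0.3200

0.3200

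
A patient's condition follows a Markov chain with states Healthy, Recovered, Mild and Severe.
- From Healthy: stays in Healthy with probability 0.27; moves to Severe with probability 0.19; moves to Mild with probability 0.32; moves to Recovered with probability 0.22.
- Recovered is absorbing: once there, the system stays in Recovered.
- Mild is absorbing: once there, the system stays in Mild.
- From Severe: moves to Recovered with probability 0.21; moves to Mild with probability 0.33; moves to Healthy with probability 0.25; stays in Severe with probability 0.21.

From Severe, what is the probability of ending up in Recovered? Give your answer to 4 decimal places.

0.3936

Let h(s) be the probability of absorption at Recovered starting from transient state s. Then h(Recovered) = 1 and h(Mild) = 0. By first-step analysis:
h(Healthy) = 0.27·h(Healthy) + 0.22·1 + 0.32·0 + 0.19·h(Severe)
h(Severe) = 0.25·h(Healthy) + 0.21·1 + 0.33·0 + 0.21·h(Severe)
Solving: h(Healthy) = 0.4038, h(Severe) = 0.3936.
Starting from Severe, the probability is 0.3936.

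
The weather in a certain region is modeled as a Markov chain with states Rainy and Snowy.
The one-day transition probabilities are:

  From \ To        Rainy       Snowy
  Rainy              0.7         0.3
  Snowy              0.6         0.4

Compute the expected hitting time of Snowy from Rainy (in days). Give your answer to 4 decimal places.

3.3333

Let t(s) be the expected number of days to first reach Snowy from state s, with t(Snowy) = 0. Conditioning on the first day:
t(Rainy) = 1 + 0.7·t(Rainy)
Solving: t(Rainy) = 3.3333.
Expected days from Rainy to Snowy: 3.3333.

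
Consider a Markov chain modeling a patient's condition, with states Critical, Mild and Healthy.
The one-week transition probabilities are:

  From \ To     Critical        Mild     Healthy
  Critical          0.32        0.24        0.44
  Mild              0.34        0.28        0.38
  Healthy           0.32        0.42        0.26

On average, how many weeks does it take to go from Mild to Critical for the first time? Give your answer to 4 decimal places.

3.0011

Let t(s) be the expected number of weeks to first reach Critical from state s, with t(Critical) = 0. Conditioning on the first week:
t(Mild) = 1 + 0.28·t(Mild) + 0.38·t(Healthy)
t(Healthy) = 1 + 0.42·t(Mild) + 0.26·t(Healthy)
Solving: t(Mild) = 3.0011, t(Healthy) = 3.0547.
Expected weeks from Mild to Critical: 3.0011.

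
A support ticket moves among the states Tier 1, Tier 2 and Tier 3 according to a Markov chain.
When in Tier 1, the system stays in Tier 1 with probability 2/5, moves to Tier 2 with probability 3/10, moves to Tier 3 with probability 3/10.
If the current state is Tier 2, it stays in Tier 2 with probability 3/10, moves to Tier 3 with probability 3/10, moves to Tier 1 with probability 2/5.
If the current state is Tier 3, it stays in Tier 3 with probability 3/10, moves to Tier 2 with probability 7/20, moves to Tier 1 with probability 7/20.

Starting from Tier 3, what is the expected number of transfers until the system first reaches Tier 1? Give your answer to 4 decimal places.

2.7273

Let t(s) be the expected number of transfers to first reach Tier 1 from state s, with t(Tier 1) = 0. Conditioning on the first transfer:
t(Tier 2) = 1 + 0.3·t(Tier 2) + 0.3·t(Tier 3)
t(Tier 3) = 1 + 0.35·t(Tier 2) + 0.3·t(Tier 3)
Solving: t(Tier 2) = 2.5974, t(Tier 3) = 2.7273.
Expected transfers from Tier 3 to Tier 1: 2.7273.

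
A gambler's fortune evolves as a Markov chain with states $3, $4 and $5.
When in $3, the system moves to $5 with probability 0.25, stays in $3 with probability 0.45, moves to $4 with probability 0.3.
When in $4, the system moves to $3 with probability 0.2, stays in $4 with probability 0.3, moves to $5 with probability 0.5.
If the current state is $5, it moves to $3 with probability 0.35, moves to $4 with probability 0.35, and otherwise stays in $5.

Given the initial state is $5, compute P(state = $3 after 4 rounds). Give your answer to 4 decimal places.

0.3360

Propagate the distribution vector 4 rounds from $5.
After 0 rounds: (0.0000, 0.0000, 1.0000)
After 1 round: (0.3500, 0.3500, 0.3000)
After 2 rounds: (0.3325, 0.3150, 0.3525)
After 3 rounds: (0.3360, 0.3176, 0.3464)
After 4 rounds: (0.3360, 0.3173, 0.3467)
P(in $3 after 4 rounds) = 0.3360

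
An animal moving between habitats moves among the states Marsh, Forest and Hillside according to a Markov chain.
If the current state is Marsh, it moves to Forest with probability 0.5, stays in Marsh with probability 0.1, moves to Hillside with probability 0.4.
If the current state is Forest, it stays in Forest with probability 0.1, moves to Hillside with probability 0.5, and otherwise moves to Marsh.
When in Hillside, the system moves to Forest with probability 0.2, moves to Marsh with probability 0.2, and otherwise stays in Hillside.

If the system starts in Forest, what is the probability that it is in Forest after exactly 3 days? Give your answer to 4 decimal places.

Propagate the distribution vector 3 days from Forest.
After 0 days: (0.0000, 1.0000, 0.0000)
After 1 day: (0.4000, 0.1000, 0.5000)
After 2 days: (0.1800, 0.3100, 0.5100)
After 3 days: (0.2440, 0.2230, 0.5330)
P(in Forest after 3 days) = 0.2230

0.2230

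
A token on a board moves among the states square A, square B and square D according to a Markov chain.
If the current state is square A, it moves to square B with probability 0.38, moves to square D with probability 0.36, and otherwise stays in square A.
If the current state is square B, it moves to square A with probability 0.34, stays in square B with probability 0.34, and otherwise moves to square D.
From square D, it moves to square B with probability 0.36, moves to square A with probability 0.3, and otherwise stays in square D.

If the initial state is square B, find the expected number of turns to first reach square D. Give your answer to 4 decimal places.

3.0067

Let t(s) be the expected number of turns to first reach square D from state s, with t(square D) = 0. Conditioning on the first turn:
t(square A) = 1 + 0.26·t(square A) + 0.38·t(square B)
t(square B) = 1 + 0.34·t(square A) + 0.34·t(square B)
Solving: t(square A) = 2.8953, t(square B) = 3.0067.
Expected turns from square B to square D: 3.0067.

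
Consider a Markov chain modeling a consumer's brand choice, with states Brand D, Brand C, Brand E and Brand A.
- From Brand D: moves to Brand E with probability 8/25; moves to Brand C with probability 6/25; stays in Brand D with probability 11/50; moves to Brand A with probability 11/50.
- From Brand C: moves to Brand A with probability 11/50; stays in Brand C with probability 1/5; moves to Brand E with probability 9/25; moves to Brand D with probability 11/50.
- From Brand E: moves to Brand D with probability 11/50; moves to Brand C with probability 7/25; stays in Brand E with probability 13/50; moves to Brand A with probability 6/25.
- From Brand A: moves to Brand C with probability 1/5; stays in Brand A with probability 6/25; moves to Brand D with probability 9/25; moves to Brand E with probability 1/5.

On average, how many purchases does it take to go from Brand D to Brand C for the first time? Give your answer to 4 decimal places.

4.1352

Let t(s) be the expected number of purchases to first reach Brand C from state s, with t(Brand C) = 0. Conditioning on the first purchase:
t(Brand D) = 1 + 0.22·t(Brand D) + 0.32·t(Brand E) + 0.22·t(Brand A)
t(Brand E) = 1 + 0.22·t(Brand D) + 0.26·t(Brand E) + 0.24·t(Brand A)
t(Brand A) = 1 + 0.36·t(Brand D) + 0.2·t(Brand E) + 0.24·t(Brand A)
Solving: t(Brand D) = 4.1352, t(Brand E) = 3.9827, t(Brand A) = 4.3226.
Expected purchases from Brand D to Brand C: 4.1352.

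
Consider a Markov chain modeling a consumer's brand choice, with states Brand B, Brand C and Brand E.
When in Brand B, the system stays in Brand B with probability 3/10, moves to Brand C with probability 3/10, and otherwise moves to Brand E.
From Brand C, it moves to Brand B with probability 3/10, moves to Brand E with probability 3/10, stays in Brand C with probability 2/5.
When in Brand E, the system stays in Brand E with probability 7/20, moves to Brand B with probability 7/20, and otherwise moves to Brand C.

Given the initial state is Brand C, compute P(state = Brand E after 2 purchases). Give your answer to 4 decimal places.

0.3450

Sum over the intermediate state after 1 purchase:
P = P(Brand C→Brand B)·P(Brand B→Brand E) + P(Brand C→Brand C)·P(Brand C→Brand E) + P(Brand C→Brand E)·P(Brand E→Brand E)
  = 0.3×0.4 + 0.4×0.3 + 0.3×0.35
  = 0.1200 + 0.1200 + 0.1050 = 0.3450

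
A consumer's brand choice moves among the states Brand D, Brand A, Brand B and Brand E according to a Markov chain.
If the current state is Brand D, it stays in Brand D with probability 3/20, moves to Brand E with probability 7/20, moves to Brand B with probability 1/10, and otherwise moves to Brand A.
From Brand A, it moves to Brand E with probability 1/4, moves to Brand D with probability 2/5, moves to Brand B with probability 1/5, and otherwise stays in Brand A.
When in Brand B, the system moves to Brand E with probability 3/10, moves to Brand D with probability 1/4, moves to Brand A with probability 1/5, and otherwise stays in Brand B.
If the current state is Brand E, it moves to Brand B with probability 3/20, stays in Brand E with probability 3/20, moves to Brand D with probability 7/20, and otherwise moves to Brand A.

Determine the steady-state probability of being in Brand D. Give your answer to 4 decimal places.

Let the stationary distribution be π with π = πP and π_1 + π_2 + π_3 + π_4 = 1.
π_1 = 0.15·π_1 + 0.4·π_2 + 0.25·π_3 + 0.35·π_4
π_2 = 0.4·π_1 + 0.15·π_2 + 0.2·π_3 + 0.35·π_4
π_3 = 0.1·π_1 + 0.2·π_2 + 0.25·π_3 + 0.15·π_4
Solving with the normalization constraint gives π = (0.2896, 0.2829, 0.1663, 0.2612).
So the stationary probability of Brand D is 0.2896.

0.2896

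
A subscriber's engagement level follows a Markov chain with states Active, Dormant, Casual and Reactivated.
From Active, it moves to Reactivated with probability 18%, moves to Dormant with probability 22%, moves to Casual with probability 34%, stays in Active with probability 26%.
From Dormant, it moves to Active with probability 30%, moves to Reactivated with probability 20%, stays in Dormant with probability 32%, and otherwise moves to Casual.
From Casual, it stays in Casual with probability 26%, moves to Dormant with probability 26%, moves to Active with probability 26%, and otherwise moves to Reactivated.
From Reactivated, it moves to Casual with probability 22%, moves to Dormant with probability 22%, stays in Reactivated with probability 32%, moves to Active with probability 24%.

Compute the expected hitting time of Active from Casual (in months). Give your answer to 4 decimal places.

3.7610

Let t(s) be the expected number of months to first reach Active from state s, with t(Active) = 0. Conditioning on the first month:
t(Dormant) = 1 + 0.32·t(Dormant) + 0.18·t(Casual) + 0.2·t(Reactivated)
t(Casual) = 1 + 0.26·t(Dormant) + 0.26·t(Casual) + 0.22·t(Reactivated)
t(Reactivated) = 1 + 0.22·t(Dormant) + 0.22·t(Casual) + 0.32·t(Reactivated)
Solving: t(Dormant) = 3.5990, t(Casual) = 3.7610, t(Reactivated) = 3.8518.
Expected months from Casual to Active: 3.7610.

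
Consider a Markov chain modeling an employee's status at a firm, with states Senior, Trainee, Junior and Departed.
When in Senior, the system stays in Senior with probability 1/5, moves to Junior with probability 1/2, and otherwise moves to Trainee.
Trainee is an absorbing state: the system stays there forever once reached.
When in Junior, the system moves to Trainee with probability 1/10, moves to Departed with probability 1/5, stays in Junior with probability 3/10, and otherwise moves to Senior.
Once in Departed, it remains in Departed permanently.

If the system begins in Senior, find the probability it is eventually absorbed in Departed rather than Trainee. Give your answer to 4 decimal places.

0.2778

Let h(s) be the probability of absorption at Departed starting from transient state s. Then h(Departed) = 1 and h(Trainee) = 0. By first-step analysis:
h(Senior) = 0.2·h(Senior) + 0.3·0 + 0.5·h(Junior)
h(Junior) = 0.4·h(Senior) + 0.1·0 + 0.3·h(Junior) + 0.2·1
Solving: h(Senior) = 0.2778, h(Junior) = 0.4444.
Starting from Senior, the probability is 0.2778.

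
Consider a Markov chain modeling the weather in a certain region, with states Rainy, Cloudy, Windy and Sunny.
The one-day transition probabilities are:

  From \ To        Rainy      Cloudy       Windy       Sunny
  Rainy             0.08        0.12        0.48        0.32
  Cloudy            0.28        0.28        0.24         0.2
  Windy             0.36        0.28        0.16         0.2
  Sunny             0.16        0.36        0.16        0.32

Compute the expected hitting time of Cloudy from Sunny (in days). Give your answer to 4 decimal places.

3.3669

Let t(s) be the expected number of days to first reach Cloudy from state s, with t(Cloudy) = 0. Conditioning on the first day:
t(Rainy) = 1 + 0.08·t(Rainy) + 0.48·t(Windy) + 0.32·t(Sunny)
t(Windy) = 1 + 0.36·t(Rainy) + 0.16·t(Windy) + 0.2·t(Sunny)
t(Sunny) = 1 + 0.16·t(Rainy) + 0.16·t(Windy) + 0.32·t(Sunny)
Solving: t(Rainy) = 4.2471, t(Windy) = 3.8123, t(Sunny) = 3.3669.
Expected days from Sunny to Cloudy: 3.3669.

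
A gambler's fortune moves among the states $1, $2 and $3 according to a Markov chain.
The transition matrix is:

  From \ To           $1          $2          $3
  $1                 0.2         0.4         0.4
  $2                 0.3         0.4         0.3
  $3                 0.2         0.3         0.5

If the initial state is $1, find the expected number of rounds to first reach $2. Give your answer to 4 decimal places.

2.8125

Let t(s) be the expected number of rounds to first reach $2 from state s, with t($2) = 0. Conditioning on the first round:
t($1) = 1 + 0.2·t($1) + 0.4·t($3)
t($3) = 1 + 0.2·t($1) + 0.5·t($3)
Solving: t($1) = 2.8125, t($3) = 3.1250.
Expected rounds from $1 to $2: 2.8125.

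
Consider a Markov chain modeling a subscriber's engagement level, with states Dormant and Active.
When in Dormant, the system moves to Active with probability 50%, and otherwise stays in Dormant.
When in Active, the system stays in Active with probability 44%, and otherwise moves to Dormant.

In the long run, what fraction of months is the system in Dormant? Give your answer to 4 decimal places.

Let the stationary distribution be π with π = πP and π_1 + π_2 = 1.
π_1 = 0.5·π_1 + 0.56·π_2
Solving with the normalization constraint gives π = (0.5283, 0.4717).
So the stationary probability of Dormant is 0.5283.

0.5283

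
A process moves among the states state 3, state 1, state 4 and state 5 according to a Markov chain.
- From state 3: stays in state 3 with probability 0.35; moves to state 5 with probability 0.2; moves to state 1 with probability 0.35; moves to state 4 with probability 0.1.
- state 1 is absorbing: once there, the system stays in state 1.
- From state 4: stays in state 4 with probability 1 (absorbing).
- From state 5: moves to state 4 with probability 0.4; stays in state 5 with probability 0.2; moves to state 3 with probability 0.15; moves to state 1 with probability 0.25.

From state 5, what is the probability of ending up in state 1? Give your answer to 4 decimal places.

Let h(s) be the probability of absorption at state 1 starting from transient state s. Then h(state 1) = 1 and h(state 4) = 0. By first-step analysis:
h(state 3) = 0.35·h(state 3) + 0.35·1 + 0.1·0 + 0.2·h(state 5)
h(state 5) = 0.15·h(state 3) + 0.25·1 + 0.4·0 + 0.2·h(state 5)
Solving: h(state 3) = 0.6735, h(state 5) = 0.4388.
Starting from state 5, the probability is 0.4388.

0.4388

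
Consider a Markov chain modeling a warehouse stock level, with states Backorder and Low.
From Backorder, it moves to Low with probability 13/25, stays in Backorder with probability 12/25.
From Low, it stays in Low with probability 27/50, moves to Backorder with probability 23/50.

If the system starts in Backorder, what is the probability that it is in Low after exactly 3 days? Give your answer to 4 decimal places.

0.5306

Propagate the distribution vector 3 days from Backorder.
After 0 days: (1.0000, 0.0000)
After 1 day: (0.4800, 0.5200)
After 2 days: (0.4696, 0.5304)
After 3 days: (0.4694, 0.5306)
P(in Low after 3 days) = 0.5306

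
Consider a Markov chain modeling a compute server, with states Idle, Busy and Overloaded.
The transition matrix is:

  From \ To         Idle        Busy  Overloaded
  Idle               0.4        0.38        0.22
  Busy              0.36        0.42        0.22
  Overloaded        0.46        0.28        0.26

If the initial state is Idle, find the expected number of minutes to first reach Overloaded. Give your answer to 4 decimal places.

4.5455

Let t(s) be the expected number of minutes to first reach Overloaded from state s, with t(Overloaded) = 0. Conditioning on the first minute:
t(Idle) = 1 + 0.4·t(Idle) + 0.38·t(Busy)
t(Busy) = 1 + 0.36·t(Idle) + 0.42·t(Busy)
Solving: t(Idle) = 4.5455, t(Busy) = 4.5455.
Expected minutes from Idle to Overloaded: 4.5455.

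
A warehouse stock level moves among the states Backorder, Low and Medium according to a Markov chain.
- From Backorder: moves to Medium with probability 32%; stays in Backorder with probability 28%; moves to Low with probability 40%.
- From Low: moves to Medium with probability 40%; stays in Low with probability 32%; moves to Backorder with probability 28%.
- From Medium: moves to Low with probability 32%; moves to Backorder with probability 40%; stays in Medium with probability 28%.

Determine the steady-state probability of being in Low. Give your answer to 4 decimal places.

Let the stationary distribution be π with π = πP and π_1 + π_2 + π_3 = 1.
π_1 = 0.28·π_1 + 0.28·π_2 + 0.4·π_3
π_2 = 0.4·π_1 + 0.32·π_2 + 0.32·π_3
Solving with the normalization constraint gives π = (0.3201, 0.3456, 0.3343).
So the stationary probability of Low is 0.3456.

0.3456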